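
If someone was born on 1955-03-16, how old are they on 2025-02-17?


Birth: 1955-03-16
Reference: 2025-02-17
Year difference: 2025 - 1955 = 70
Birthday not yet reached in 2025, subtract 1

69 years old


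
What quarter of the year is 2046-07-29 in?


Month: July (month 7)
Q1: Jan-Mar, Q2: Apr-Jun, Q3: Jul-Sep, Q4: Oct-Dec

Q3


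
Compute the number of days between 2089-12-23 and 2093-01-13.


From 2089-12-23 to 2093-01-13
2089-12-23: days before December = 31 + 28 + 31 + 30 + 31 + 30 + 31 + 31 + 30 + 31 + 30 = 334 (2089 is not a leap year); day of year = 334 + 23 = 357
2093-01-13: day of year = 13
Rest of 2089: 365 - 357 = 8
Full years 2090 (365), 2091 (365), 2092 (366): 1096
Total = 8 + 1096 + 13 = 1117

1117 days


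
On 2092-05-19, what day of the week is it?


Date: May 19, 2092
Anchor: Jan 1, 2092. With p = 2092 - 1 = 2091: (p + p//4 - p//100 + p//400) mod 7 = (2091 + 522 - 20 + 5) mod 7 = 2598 mod 7 = 1 -> Tuesday (Mon=0 ... Sun=6)
Days before May (Jan-Apr): 121; offset = 121 + 19 - 1 = 139
Weekday index = (1 + 139) mod 7 = 0

Day of the week: Monday


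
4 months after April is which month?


April is month 4
4 + 4 = 8

August


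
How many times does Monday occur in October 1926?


October 1926 has 31 days
Anchor: Jan 1, 1926. With p = 1926 - 1 = 1925: (p + p//4 - p//100 + p//400) mod 7 = (1925 + 481 - 19 + 4) mod 7 = 2391 mod 7 = 4 -> Friday (Mon=0 ... Sun=6)
Days before October (Jan-Sep): 273; October 1 index = (4 + 273) mod 7 = 4 -> Friday
First Monday is October 4
Mondays: 4, 11, 18, 25

4 Mondays


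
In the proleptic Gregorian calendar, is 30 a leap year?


Gregorian leap year rule: divisible by 4, but not by 100, unless also by 400.
30 is not divisible by 4 -> not a leap year

No


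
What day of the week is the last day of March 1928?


March 1928 has 31 days
Anchor: Jan 1, 1928. With p = 1928 - 1 = 1927: (p + p//4 - p//100 + p//400) mod 7 = (1927 + 481 - 19 + 4) mod 7 = 2393 mod 7 = 6 -> Sunday (Mon=0 ... Sun=6)
Days before March (Jan-Feb): 60; March 1 index = (6 + 60) mod 7 = 3 -> Thursday
Last day offset: 31 - 1 = 30 days
Weekday index = (3 + 30) mod 7 = 5

Saturday, March 31


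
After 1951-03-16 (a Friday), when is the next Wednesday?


Current: Friday
Target: Wednesday
Days ahead: 5

Next Wednesday: 1951-03-21


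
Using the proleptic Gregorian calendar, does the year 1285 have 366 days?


Gregorian leap year rule: divisible by 4, but not by 100, unless also by 400.
1285 is not divisible by 4 -> not a leap year

No


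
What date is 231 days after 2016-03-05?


Start: 2016-03-05, add 231 days
March 2016 has 31 days: 31 - 5 = 26 days to March 31 -> 205 left
April 2016 has 30 days -> 175 left
May 2016 has 31 days -> 144 left
June 2016 has 30 days -> 114 left
July 2016 has 31 days -> 83 left
August 2016 has 31 days -> 52 left
September 2016 has 30 days -> 22 left
October 2016: 22 <= 31 -> lands on October 22

Result: 2016-10-22


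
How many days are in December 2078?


December 2078

31 days


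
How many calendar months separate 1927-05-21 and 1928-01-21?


From May 1927 to January 1928
1 year * 12 = 12 months, minus 4 months = 8

8 months


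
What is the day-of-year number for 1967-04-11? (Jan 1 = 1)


Date: April 11, 1967
Days in months 1 through 3: 90
Plus 11 days in April

Day of year: 101


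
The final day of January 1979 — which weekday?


January 1979 has 31 days
Anchor: Jan 1, 1979. With p = 1979 - 1 = 1978: (p + p//4 - p//100 + p//400) mod 7 = (1978 + 494 - 19 + 4) mod 7 = 2457 mod 7 = 0 -> Monday (Mon=0 ... Sun=6)
January 1 is the anchor itself -> Monday
Last day offset: 31 - 1 = 30 days
Weekday index = (0 + 30) mod 7 = 2

Wednesday, January 31


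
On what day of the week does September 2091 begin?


Target: September 1, 2091
Anchor: Jan 1, 2091. With p = 2091 - 1 = 2090: (p + p//4 - p//100 + p//400) mod 7 = (2090 + 522 - 20 + 5) mod 7 = 2597 mod 7 = 0 -> Monday (Mon=0 ... Sun=6)
Days before September (Jan-Aug): 243 days
Weekday index = (0 + 243) mod 7 = 5

Saturday


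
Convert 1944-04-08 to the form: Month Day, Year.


ISO 1944-04-08 parses as year=1944, month=04, day=08
Month 4 -> April

April 8, 1944


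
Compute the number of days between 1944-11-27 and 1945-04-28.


From 1944-11-27 to 1945-04-28
1944-11-27: days before November = 31 + 29 + 31 + 30 + 31 + 30 + 31 + 31 + 30 + 31 = 305 (1944 is a leap year); day of year = 305 + 27 = 332
1945-04-28: days before April = 31 + 28 + 31 = 90 (1945 is not a leap year); day of year = 90 + 28 = 118
Rest of 1944: 366 - 332 = 34
Total = 34 + 118 = 152

152 days


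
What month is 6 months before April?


April is month 4
4 - 6 = -2; wrap: -2 + 12 = 10

October


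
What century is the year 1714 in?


Century = (year - 1) // 100 + 1
= (1714 - 1) // 100 + 1
= 1713 // 100 + 1
= 17 + 1

18th century


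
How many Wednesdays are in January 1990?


January 1990 has 31 days
Anchor: Jan 1, 1990. With p = 1990 - 1 = 1989: (p + p//4 - p//100 + p//400) mod 7 = (1989 + 497 - 19 + 4) mod 7 = 2471 mod 7 = 0 -> Monday (Mon=0 ... Sun=6)
January 1 is the anchor itself -> Monday
First Wednesday is January 3
Wednesdays: 3, 10, 17, 24, 31

5 Wednesdays


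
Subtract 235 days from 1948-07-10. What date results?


Start: 1948-07-10, subtract 235 days
Back 10 days from July 10 reaches June 30, 1948 -> 225 left
June 1948 has 30 days -> back to May 31, 1948 -> 195 left
May 1948 has 31 days -> back to April 30, 1948 -> 164 left
April 1948 has 30 days -> back to March 31, 1948 -> 134 left
March 1948 has 31 days -> back to February 29, 1948 -> 103 left
February 1948 has 29 days -> back to January 31, 1948 -> 74 left
January 1948 has 31 days -> back to December 31, 1947 -> 43 left
December 1947 has 31 days -> back to November 30, 1947 -> 12 left
November 1947: 30 - 12 = 18 -> lands on November 18

Result: 1947-11-18


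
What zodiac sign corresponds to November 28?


Date: November 28
Conventional tropical zodiac dates: Sagittarius from November 22 onward; Capricorn starts December 22
November 28 falls within the Sagittarius range

Sagittarius


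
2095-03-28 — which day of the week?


Date: March 28, 2095
Anchor: Jan 1, 2095. With p = 2095 - 1 = 2094: (p + p//4 - p//100 + p//400) mod 7 = (2094 + 523 - 20 + 5) mod 7 = 2602 mod 7 = 5 -> Saturday (Mon=0 ... Sun=6)
Days before March (Jan-Feb): 59; offset = 59 + 28 - 1 = 86
Weekday index = (5 + 86) mod 7 = 0

Day of the week: Monday


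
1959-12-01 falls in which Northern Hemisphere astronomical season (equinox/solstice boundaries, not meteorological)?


Date: December 1
Astronomical Autumn (approx.; exact equinox/solstice day varies by year): September 22 to December 20
December 1 falls within the Autumn window

Autumn


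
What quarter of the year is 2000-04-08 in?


Month: April (month 4)
Q1: Jan-Mar, Q2: Apr-Jun, Q3: Jul-Sep, Q4: Oct-Dec

Q2


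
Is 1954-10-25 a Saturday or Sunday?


Anchor: Jan 1, 1954. With p = 1954 - 1 = 1953: (p + p//4 - p//100 + p//400) mod 7 = (1953 + 488 - 19 + 4) mod 7 = 2426 mod 7 = 4 -> Friday (Mon=0 ... Sun=6)
Day of year: 298; offset = 297
Weekday index = (4 + 297) mod 7 = 0 -> Monday
Weekend days: Saturday, Sunday

No


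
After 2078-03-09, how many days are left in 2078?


Day of year: 68 of 365
Remaining = 365 - 68

297 days


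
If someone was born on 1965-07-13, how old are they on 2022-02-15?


Birth: 1965-07-13
Reference: 2022-02-15
Year difference: 2022 - 1965 = 57
Birthday not yet reached in 2022, subtract 1

56 years old


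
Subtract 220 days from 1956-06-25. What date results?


Start: 1956-06-25, subtract 220 days
Back 25 days from June 25 reaches May 31, 1956 -> 195 left
May 1956 has 31 days -> back to April 30, 1956 -> 164 left
April 1956 has 30 days -> back to March 31, 1956 -> 134 left
March 1956 has 31 days -> back to February 29, 1956 -> 103 left
February 1956 has 29 days -> back to January 31, 1956 -> 74 left
January 1956 has 31 days -> back to December 31, 1955 -> 43 left
December 1955 has 31 days -> back to November 30, 1955 -> 12 left
November 1955: 30 - 12 = 18 -> lands on November 18

Result: 1955-11-18


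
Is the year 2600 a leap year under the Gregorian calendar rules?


Gregorian leap year rule: divisible by 4, but not by 100, unless also by 400.
2600 is divisible by 100 but not 400 -> not a leap year

No


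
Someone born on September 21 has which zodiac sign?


Date: September 21
Conventional tropical zodiac dates: Virgo from August 23 onward; Libra starts September 23
September 21 falls within the Virgo range

Virgo


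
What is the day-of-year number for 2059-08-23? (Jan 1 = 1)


Date: August 23, 2059
Days in months 1 through 7: 212
Plus 23 days in August

Day of year: 235


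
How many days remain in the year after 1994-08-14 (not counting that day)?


Day of year: 226 of 365
Remaining = 365 - 226

139 days


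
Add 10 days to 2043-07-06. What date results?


Start: 2043-07-06, add 10 days
July 2043 has 31 days; 6 + 10 = 16 stays within July

Result: 2043-07-16


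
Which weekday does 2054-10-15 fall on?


Date: October 15, 2054
Anchor: Jan 1, 2054. With p = 2054 - 1 = 2053: (p + p//4 - p//100 + p//400) mod 7 = (2053 + 513 - 20 + 5) mod 7 = 2551 mod 7 = 3 -> Thursday (Mon=0 ... Sun=6)
Days before October (Jan-Sep): 273; offset = 273 + 15 - 1 = 287
Weekday index = (3 + 287) mod 7 = 3

Day of the week: Thursday


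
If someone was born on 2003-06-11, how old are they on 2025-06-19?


Birth: 2003-06-11
Reference: 2025-06-19
Year difference: 2025 - 2003 = 22

22 years old


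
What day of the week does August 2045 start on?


Target: August 1, 2045
Anchor: Jan 1, 2045. With p = 2045 - 1 = 2044: (p + p//4 - p//100 + p//400) mod 7 = (2044 + 511 - 20 + 5) mod 7 = 2540 mod 7 = 6 -> Sunday (Mon=0 ... Sun=6)
Days before August (Jan-Jul): 212 days
Weekday index = (6 + 212) mod 7 = 1

Tuesday


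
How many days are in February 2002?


February 2002 (leap year: no)

28 days


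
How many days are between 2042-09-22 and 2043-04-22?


From 2042-09-22 to 2043-04-22
2042-09-22: days before September = 31 + 28 + 31 + 30 + 31 + 30 + 31 + 31 = 243 (2042 is not a leap year); day of year = 243 + 22 = 265
2043-04-22: days before April = 31 + 28 + 31 = 90 (2043 is not a leap year); day of year = 90 + 22 = 112
Rest of 2042: 365 - 265 = 100
Total = 100 + 112 = 212

212 days


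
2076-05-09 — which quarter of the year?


Month: May (month 5)
Q1: Jan-Mar, Q2: Apr-Jun, Q3: Jul-Sep, Q4: Oct-Dec

Q2


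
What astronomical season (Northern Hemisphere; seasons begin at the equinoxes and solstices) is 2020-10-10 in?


Date: October 10
Astronomical Autumn (approx.; exact equinox/solstice day varies by year): September 22 to December 20
October 10 falls within the Autumn window

Autumn


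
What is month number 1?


Month 1 of 12

January


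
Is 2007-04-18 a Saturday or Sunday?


Anchor: Jan 1, 2007. With p = 2007 - 1 = 2006: (p + p//4 - p//100 + p//400) mod 7 = (2006 + 501 - 20 + 5) mod 7 = 2492 mod 7 = 0 -> Monday (Mon=0 ... Sun=6)
Day of year: 108; offset = 107
Weekday index = (0 + 107) mod 7 = 2 -> Wednesday
Weekend days: Saturday, Sunday

No


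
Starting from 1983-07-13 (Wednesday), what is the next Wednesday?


Current: Wednesday
Target: Wednesday
Days ahead: 7

Next Wednesday: 1983-07-20


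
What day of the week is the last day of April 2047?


April 2047 has 30 days
Anchor: Jan 1, 2047. With p = 2047 - 1 = 2046: (p + p//4 - p//100 + p//400) mod 7 = (2046 + 511 - 20 + 5) mod 7 = 2542 mod 7 = 1 -> Tuesday (Mon=0 ... Sun=6)
Days before April (Jan-Mar): 90; April 1 index = (1 + 90) mod 7 = 0 -> Monday
Last day offset: 30 - 1 = 29 days
Weekday index = (0 + 29) mod 7 = 1

Tuesday, April 30


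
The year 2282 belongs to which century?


Century = (year - 1) // 100 + 1
= (2282 - 1) // 100 + 1
= 2281 // 100 + 1
= 22 + 1

23rd century


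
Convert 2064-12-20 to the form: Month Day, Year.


ISO 2064-12-20 parses as year=2064, month=12, day=20
Month 12 -> December

December 20, 2064


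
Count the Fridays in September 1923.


September 1923 has 30 days
Anchor: Jan 1, 1923. With p = 1923 - 1 = 1922: (p + p//4 - p//100 + p//400) mod 7 = (1922 + 480 - 19 + 4) mod 7 = 2387 mod 7 = 0 -> Monday (Mon=0 ... Sun=6)
Days before September (Jan-Aug): 243; September 1 index = (0 + 243) mod 7 = 5 -> Saturday
First Friday is September 7
Fridays: 7, 14, 21, 28

4 Fridays


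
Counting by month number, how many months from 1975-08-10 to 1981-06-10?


From August 1975 to June 1981
6 years * 12 = 72 months, minus 2 months = 70

70 months


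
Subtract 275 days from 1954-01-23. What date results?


Start: 1954-01-23, subtract 275 days
Back 23 days from January 23 reaches December 31, 1953 -> 252 left
December 1953 has 31 days -> back to November 30, 1953 -> 221 left
November 1953 has 30 days -> back to October 31, 1953 -> 191 left
October 1953 has 31 days -> back to September 30, 1953 -> 160 left
September 1953 has 30 days -> back to August 31, 1953 -> 130 left
August 1953 has 31 days -> back to July 31, 1953 -> 99 left
July 1953 has 31 days -> back to June 30, 1953 -> 68 left
June 1953 has 30 days -> back to May 31, 1953 -> 38 left
May 1953 has 31 days -> back to April 30, 1953 -> 7 left
April 1953: 30 - 7 = 23 -> lands on April 23

Result: 1953-04-23


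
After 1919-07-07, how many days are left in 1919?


Day of year: 188 of 365
Remaining = 365 - 188

177 days


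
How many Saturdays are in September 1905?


September 1905 has 30 days
Anchor: Jan 1, 1905. With p = 1905 - 1 = 1904: (p + p//4 - p//100 + p//400) mod 7 = (1904 + 476 - 19 + 4) mod 7 = 2365 mod 7 = 6 -> Sunday (Mon=0 ... Sun=6)
Days before September (Jan-Aug): 243; September 1 index = (6 + 243) mod 7 = 4 -> Friday
First Saturday is September 2
Saturdays: 2, 9, 16, 23, 30

5 Saturdays


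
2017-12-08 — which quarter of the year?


Month: December (month 12)
Q1: Jan-Mar, Q2: Apr-Jun, Q3: Jul-Sep, Q4: Oct-Dec

Q4


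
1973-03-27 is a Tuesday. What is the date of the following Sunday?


Current: Tuesday
Target: Sunday
Days ahead: 5

Next Sunday: 1973-04-01


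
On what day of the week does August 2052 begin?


Target: August 1, 2052
Anchor: Jan 1, 2052. With p = 2052 - 1 = 2051: (p + p//4 - p//100 + p//400) mod 7 = (2051 + 512 - 20 + 5) mod 7 = 2548 mod 7 = 0 -> Monday (Mon=0 ... Sun=6)
Days before August (Jan-Jul): 213 days
Weekday index = (0 + 213) mod 7 = 3

Thursday


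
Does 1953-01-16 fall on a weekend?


Anchor: Jan 1, 1953. With p = 1953 - 1 = 1952: (p + p//4 - p//100 + p//400) mod 7 = (1952 + 488 - 19 + 4) mod 7 = 2425 mod 7 = 3 -> Thursday (Mon=0 ... Sun=6)
Day of year: 16; offset = 15
Weekday index = (3 + 15) mod 7 = 4 -> Friday
Weekend days: Saturday, Sunday

No


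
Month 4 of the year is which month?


Month 4 of 12

April


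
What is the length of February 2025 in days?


February 2025 (leap year: no)

28 days


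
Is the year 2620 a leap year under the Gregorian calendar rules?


Gregorian leap year rule: divisible by 4, but not by 100, unless also by 400.
2620 is divisible by 4 but not 100 -> leap year

Yes


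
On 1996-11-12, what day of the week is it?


Date: November 12, 1996
Anchor: Jan 1, 1996. With p = 1996 - 1 = 1995: (p + p//4 - p//100 + p//400) mod 7 = (1995 + 498 - 19 + 4) mod 7 = 2478 mod 7 = 0 -> Monday (Mon=0 ... Sun=6)
Days before November (Jan-Oct): 305; offset = 305 + 12 - 1 = 316
Weekday index = (0 + 316) mod 7 = 1

Day of the week: Tuesday


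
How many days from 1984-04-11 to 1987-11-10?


From 1984-04-11 to 1987-11-10
1984-04-11: days before April = 31 + 29 + 31 = 91 (1984 is a leap year); day of year = 91 + 11 = 102
1987-11-10: days before November = 31 + 28 + 31 + 30 + 31 + 30 + 31 + 31 + 30 + 31 = 304 (1987 is not a leap year); day of year = 304 + 10 = 314
Rest of 1984: 366 - 102 = 264
Full years 1985 (365), 1986 (365): 730
Total = 264 + 730 + 314 = 1308

1308 days


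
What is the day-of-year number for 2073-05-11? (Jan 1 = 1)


Date: May 11, 2073
Days in months 1 through 4: 120
Plus 11 days in May

Day of year: 131


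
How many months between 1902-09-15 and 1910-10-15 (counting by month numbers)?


From September 1902 to October 1910
8 years * 12 = 96 months, plus 1 month = 97

97 months


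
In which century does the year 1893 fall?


Century = (year - 1) // 100 + 1
= (1893 - 1) // 100 + 1
= 1892 // 100 + 1
= 18 + 1

19th century


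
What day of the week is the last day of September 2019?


September 2019 has 30 days
Anchor: Jan 1, 2019. With p = 2019 - 1 = 2018: (p + p//4 - p//100 + p//400) mod 7 = (2018 + 504 - 20 + 5) mod 7 = 2507 mod 7 = 1 -> Tuesday (Mon=0 ... Sun=6)
Days before September (Jan-Aug): 243; September 1 index = (1 + 243) mod 7 = 6 -> Sunday
Last day offset: 30 - 1 = 29 days
Weekday index = (6 + 29) mod 7 = 0

Monday, September 30


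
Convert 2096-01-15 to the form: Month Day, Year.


ISO 2096-01-15 parses as year=2096, month=01, day=15
Month 1 -> January

January 15, 2096


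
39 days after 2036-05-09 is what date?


Start: 2036-05-09, add 39 days
May 2036 has 31 days: 31 - 9 = 22 days to May 31 -> 17 left
June 2036: 17 <= 30 -> lands on June 17

Result: 2036-06-17


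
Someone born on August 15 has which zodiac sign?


Date: August 15
Conventional tropical zodiac dates: Leo from July 23 onward; Virgo starts August 23
August 15 falls within the Leo range

Leo


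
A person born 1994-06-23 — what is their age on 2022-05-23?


Birth: 1994-06-23
Reference: 2022-05-23
Year difference: 2022 - 1994 = 28
Birthday not yet reached in 2022, subtract 1

27 years old


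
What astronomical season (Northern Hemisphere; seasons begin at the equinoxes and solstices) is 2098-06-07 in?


Date: June 7
Astronomical Spring (approx.; exact equinox/solstice day varies by year): March 20 to June 20
June 7 falls within the Spring window

Spring


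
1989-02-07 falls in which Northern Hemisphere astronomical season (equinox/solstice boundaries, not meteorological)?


Date: February 7
Astronomical Winter (approx.; exact equinox/solstice day varies by year): December 21 to March 19
February 7 falls within the Winter window

Winter


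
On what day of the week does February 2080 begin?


Target: February 1, 2080
Anchor: Jan 1, 2080. With p = 2080 - 1 = 2079: (p + p//4 - p//100 + p//400) mod 7 = (2079 + 519 - 20 + 5) mod 7 = 2583 mod 7 = 0 -> Monday (Mon=0 ... Sun=6)
Days before February (Jan): 31 days
Weekday index = (0 + 31) mod 7 = 3

Thursday


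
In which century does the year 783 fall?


Century = (year - 1) // 100 + 1
= (783 - 1) // 100 + 1
= 782 // 100 + 1
= 7 + 1

8th century


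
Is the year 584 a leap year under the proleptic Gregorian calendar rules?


Gregorian leap year rule: divisible by 4, but not by 100, unless also by 400.
584 is divisible by 4 but not 100 -> leap year

Yes


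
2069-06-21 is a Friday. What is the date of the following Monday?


Current: Friday
Target: Monday
Days ahead: 3

Next Monday: 2069-06-24


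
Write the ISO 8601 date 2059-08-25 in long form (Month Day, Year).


ISO 2059-08-25 parses as year=2059, month=08, day=25
Month 8 -> August

August 25, 2059


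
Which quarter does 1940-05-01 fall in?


Month: May (month 5)
Q1: Jan-Mar, Q2: Apr-Jun, Q3: Jul-Sep, Q4: Oct-Dec

Q2


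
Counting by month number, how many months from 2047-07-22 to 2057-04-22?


From July 2047 to April 2057
10 years * 12 = 120 months, minus 3 months = 117

117 months


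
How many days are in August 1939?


August 1939

31 days


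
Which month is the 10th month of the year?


Month 10 of 12

October


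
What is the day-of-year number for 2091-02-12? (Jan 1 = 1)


Date: February 12, 2091
Days in months 1 through 1: 31
Plus 12 days in February

Day of year: 43


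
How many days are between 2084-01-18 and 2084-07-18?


From 2084-01-18 to 2084-07-18
2084-01-18: day of year = 18
2084-07-18: days before July = 31 + 29 + 31 + 30 + 31 + 30 = 182 (2084 is a leap year); day of year = 182 + 18 = 200
Same year: 200 - 18 = 182

182 days


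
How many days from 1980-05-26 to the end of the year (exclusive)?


Day of year: 147 of 366
Remaining = 366 - 147

219 days


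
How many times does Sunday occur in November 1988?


November 1988 has 30 days
Anchor: Jan 1, 1988. With p = 1988 - 1 = 1987: (p + p//4 - p//100 + p//400) mod 7 = (1987 + 496 - 19 + 4) mod 7 = 2468 mod 7 = 4 -> Friday (Mon=0 ... Sun=6)
Days before November (Jan-Oct): 305; November 1 index = (4 + 305) mod 7 = 1 -> Tuesday
First Sunday is November 6
Sundays: 6, 13, 20, 27

4 Sundays


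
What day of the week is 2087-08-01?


Date: August 1, 2087
Anchor: Jan 1, 2087. With p = 2087 - 1 = 2086: (p + p//4 - p//100 + p//400) mod 7 = (2086 + 521 - 20 + 5) mod 7 = 2592 mod 7 = 2 -> Wednesday (Mon=0 ... Sun=6)
Days before August (Jan-Jul): 212; offset = 212 + 1 - 1 = 212
Weekday index = (2 + 212) mod 7 = 4

Day of the week: Friday


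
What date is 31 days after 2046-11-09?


Start: 2046-11-09, add 31 days
November 2046 has 30 days: 30 - 9 = 21 days to November 30 -> 10 left
December 2046: 10 <= 31 -> lands on December 10

Result: 2046-12-10


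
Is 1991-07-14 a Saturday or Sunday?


Anchor: Jan 1, 1991. With p = 1991 - 1 = 1990: (p + p//4 - p//100 + p//400) mod 7 = (1990 + 497 - 19 + 4) mod 7 = 2472 mod 7 = 1 -> Tuesday (Mon=0 ... Sun=6)
Day of year: 195; offset = 194
Weekday index = (1 + 194) mod 7 = 6 -> Sunday
Weekend days: Saturday, Sunday

Yes


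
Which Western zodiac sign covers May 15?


Date: May 15
Conventional tropical zodiac dates: Taurus from April 20 onward; Gemini starts May 21
May 15 falls within the Taurus range

Taurus


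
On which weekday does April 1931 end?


April 1931 has 30 days
Anchor: Jan 1, 1931. With p = 1931 - 1 = 1930: (p + p//4 - p//100 + p//400) mod 7 = (1930 + 482 - 19 + 4) mod 7 = 2397 mod 7 = 3 -> Thursday (Mon=0 ... Sun=6)
Days before April (Jan-Mar): 90; April 1 index = (3 + 90) mod 7 = 2 -> Wednesday
Last day offset: 30 - 1 = 29 days
Weekday index = (2 + 29) mod 7 = 3

Thursday, April 30


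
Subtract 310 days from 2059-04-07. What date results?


Start: 2059-04-07, subtract 310 days
Back 7 days from April 7 reaches March 31, 2059 -> 303 left
March 2059 has 31 days -> back to February 28, 2059 -> 272 left
February 2059 has 28 days -> back to January 31, 2059 -> 244 left
January 2059 has 31 days -> back to December 31, 2058 -> 213 left
December 2058 has 31 days -> back to November 30, 2058 -> 182 left
November 2058 has 30 days -> back to October 31, 2058 -> 152 left
October 2058 has 31 days -> back to September 30, 2058 -> 121 left
September 2058 has 30 days -> back to August 31, 2058 -> 91 left
August 2058 has 31 days -> back to July 31, 2058 -> 60 left
July 2058 has 31 days -> back to June 30, 2058 -> 29 left
June 2058: 30 - 29 = 1 -> lands on June 1

Result: 2058-06-01


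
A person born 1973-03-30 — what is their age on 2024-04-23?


Birth: 1973-03-30
Reference: 2024-04-23
Year difference: 2024 - 1973 = 51

51 years old


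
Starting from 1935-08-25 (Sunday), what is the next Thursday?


Current: Sunday
Target: Thursday
Days ahead: 4

Next Thursday: 1935-08-29


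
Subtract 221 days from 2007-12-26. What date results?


Start: 2007-12-26, subtract 221 days
Back 26 days from December 26 reaches November 30, 2007 -> 195 left
November 2007 has 30 days -> back to October 31, 2007 -> 165 left
October 2007 has 31 days -> back to September 30, 2007 -> 134 left
September 2007 has 30 days -> back to August 31, 2007 -> 104 left
August 2007 has 31 days -> back to July 31, 2007 -> 73 left
July 2007 has 31 days -> back to June 30, 2007 -> 42 left
June 2007 has 30 days -> back to May 31, 2007 -> 12 left
May 2007: 31 - 12 = 19 -> lands on May 19

Result: 2007-05-19


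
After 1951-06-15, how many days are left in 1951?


Day of year: 166 of 365
Remaining = 365 - 166

199 days


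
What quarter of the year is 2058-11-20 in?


Month: November (month 11)
Q1: Jan-Mar, Q2: Apr-Jun, Q3: Jul-Sep, Q4: Oct-Dec

Q4


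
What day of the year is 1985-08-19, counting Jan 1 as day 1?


Date: August 19, 1985
Days in months 1 through 7: 212
Plus 19 days in August

Day of year: 231


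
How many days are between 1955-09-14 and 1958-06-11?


From 1955-09-14 to 1958-06-11
1955-09-14: days before September = 31 + 28 + 31 + 30 + 31 + 30 + 31 + 31 = 243 (1955 is not a leap year); day of year = 243 + 14 = 257
1958-06-11: days before June = 31 + 28 + 31 + 30 + 31 = 151 (1958 is not a leap year); day of year = 151 + 11 = 162
Rest of 1955: 365 - 257 = 108
Full years 1956 (366), 1957 (365): 731
Total = 108 + 731 + 162 = 1001

1001 days


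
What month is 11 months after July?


July is month 7
7 + 11 = 18; wrap: 18 - 12 = 6

June


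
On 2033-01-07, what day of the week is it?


Date: January 7, 2033
Anchor: Jan 1, 2033. With p = 2033 - 1 = 2032: (p + p//4 - p//100 + p//400) mod 7 = (2032 + 508 - 20 + 5) mod 7 = 2525 mod 7 = 5 -> Saturday (Mon=0 ... Sun=6)
Days into year = 7 - 1 = 6
Weekday index = (5 + 6) mod 7 = 4

Day of the week: Friday


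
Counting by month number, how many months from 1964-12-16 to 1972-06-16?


From December 1964 to June 1972
8 years * 12 = 96 months, minus 6 months = 90

90 months


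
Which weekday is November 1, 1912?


Target: November 1, 1912
Anchor: Jan 1, 1912. With p = 1912 - 1 = 1911: (p + p//4 - p//100 + p//400) mod 7 = (1911 + 477 - 19 + 4) mod 7 = 2373 mod 7 = 0 -> Monday (Mon=0 ... Sun=6)
Days before November (Jan-Oct): 305 days
Weekday index = (0 + 305) mod 7 = 4

Friday


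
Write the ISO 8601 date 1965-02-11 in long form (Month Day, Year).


ISO 1965-02-11 parses as year=1965, month=02, day=11
Month 2 -> February

February 11, 1965


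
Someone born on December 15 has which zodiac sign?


Date: December 15
Conventional tropical zodiac dates: Sagittarius from November 22 onward; Capricorn starts December 22
December 15 falls within the Sagittarius range

Sagittarius


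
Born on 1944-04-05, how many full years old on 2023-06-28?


Birth: 1944-04-05
Reference: 2023-06-28
Year difference: 2023 - 1944 = 79

79 years old


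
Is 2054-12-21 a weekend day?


Anchor: Jan 1, 2054. With p = 2054 - 1 = 2053: (p + p//4 - p//100 + p//400) mod 7 = (2053 + 513 - 20 + 5) mod 7 = 2551 mod 7 = 3 -> Thursday (Mon=0 ... Sun=6)
Day of year: 355; offset = 354
Weekday index = (3 + 354) mod 7 = 0 -> Monday
Weekend days: Saturday, Sunday

No


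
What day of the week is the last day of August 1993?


August 1993 has 31 days
Anchor: Jan 1, 1993. With p = 1993 - 1 = 1992: (p + p//4 - p//100 + p//400) mod 7 = (1992 + 498 - 19 + 4) mod 7 = 2475 mod 7 = 4 -> Friday (Mon=0 ... Sun=6)
Days before August (Jan-Jul): 212; August 1 index = (4 + 212) mod 7 = 6 -> Sunday
Last day offset: 31 - 1 = 30 days
Weekday index = (6 + 30) mod 7 = 1

Tuesday, August 31


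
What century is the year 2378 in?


Century = (year - 1) // 100 + 1
= (2378 - 1) // 100 + 1
= 2377 // 100 + 1
= 23 + 1

24th century


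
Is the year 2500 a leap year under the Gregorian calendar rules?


Gregorian leap year rule: divisible by 4, but not by 100, unless also by 400.
2500 is divisible by 100 but not 400 -> not a leap year

No


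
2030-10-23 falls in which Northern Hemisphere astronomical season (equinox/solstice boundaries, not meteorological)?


Date: October 23
Astronomical Autumn (approx.; exact equinox/solstice day varies by year): September 22 to December 20
October 23 falls within the Autumn window

Autumn


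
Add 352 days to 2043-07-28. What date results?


Start: 2043-07-28, add 352 days
July 2043 has 31 days: 31 - 28 = 3 days to July 31 -> 349 left
August 2043 has 31 days -> 318 left
September 2043 has 30 days -> 288 left
October 2043 has 31 days -> 257 left
November 2043 has 30 days -> 227 left
December 2043 has 31 days -> 196 left
January 2044 has 31 days -> 165 left
February 2044 has 29 days -> 136 left
March 2044 has 31 days -> 105 left
April 2044 has 30 days -> 75 left
May 2044 has 31 days -> 44 left
June 2044 has 30 days -> 14 left
July 2044: 14 <= 31 -> lands on July 14

Result: 2044-07-14


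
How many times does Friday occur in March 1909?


March 1909 has 31 days
Anchor: Jan 1, 1909. With p = 1909 - 1 = 1908: (p + p//4 - p//100 + p//400) mod 7 = (1908 + 477 - 19 + 4) mod 7 = 2370 mod 7 = 4 -> Friday (Mon=0 ... Sun=6)
Days before March (Jan-Feb): 59; March 1 index = (4 + 59) mod 7 = 0 -> Monday
First Friday is March 5
Fridays: 5, 12, 19, 26

4 Fridays


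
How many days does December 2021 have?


December 2021

31 days


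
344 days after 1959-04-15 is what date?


Start: 1959-04-15, add 344 days
April 1959 has 30 days: 30 - 15 = 15 days to April 30 -> 329 left
May 1959 has 31 days -> 298 left
June 1959 has 30 days -> 268 left
July 1959 has 31 days -> 237 left
August 1959 has 31 days -> 206 left
September 1959 has 30 days -> 176 left
October 1959 has 31 days -> 145 left
November 1959 has 30 days -> 115 left
December 1959 has 31 days -> 84 left
January 1960 has 31 days -> 53 left
February 1960 has 29 days -> 24 left
March 1960: 24 <= 31 -> lands on March 24

Result: 1960-03-24


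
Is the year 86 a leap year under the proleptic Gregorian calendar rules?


Gregorian leap year rule: divisible by 4, but not by 100, unless also by 400.
86 is not divisible by 4 -> not a leap year

No


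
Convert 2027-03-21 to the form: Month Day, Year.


ISO 2027-03-21 parses as year=2027, month=03, day=21
Month 3 -> March

March 21, 2027


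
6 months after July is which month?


July is month 7
7 + 6 = 13; wrap: 13 - 12 = 1

January


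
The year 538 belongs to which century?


Century = (year - 1) // 100 + 1
= (538 - 1) // 100 + 1
= 537 // 100 + 1
= 5 + 1

6th century


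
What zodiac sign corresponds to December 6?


Date: December 6
Conventional tropical zodiac dates: Sagittarius from November 22 onward; Capricorn starts December 22
December 6 falls within the Sagittarius range

Sagittarius


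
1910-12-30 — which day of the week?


Date: December 30, 1910
Anchor: Jan 1, 1910. With p = 1910 - 1 = 1909: (p + p//4 - p//100 + p//400) mod 7 = (1909 + 477 - 19 + 4) mod 7 = 2371 mod 7 = 5 -> Saturday (Mon=0 ... Sun=6)
Days before December (Jan-Nov): 334; offset = 334 + 30 - 1 = 363
Weekday index = (5 + 363) mod 7 = 4

Day of the week: Friday


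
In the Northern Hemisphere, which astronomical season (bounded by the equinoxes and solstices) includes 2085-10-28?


Date: October 28
Astronomical Autumn (approx.; exact equinox/solstice day varies by year): September 22 to December 20
October 28 falls within the Autumn window

Autumn


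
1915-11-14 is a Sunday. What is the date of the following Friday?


Current: Sunday
Target: Friday
Days ahead: 5

Next Friday: 1915-11-19


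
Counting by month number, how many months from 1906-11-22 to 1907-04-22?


From November 1906 to April 1907
1 year * 12 = 12 months, minus 7 months = 5

5 months


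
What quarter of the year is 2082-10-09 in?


Month: October (month 10)
Q1: Jan-Mar, Q2: Apr-Jun, Q3: Jul-Sep, Q4: Oct-Dec

Q4


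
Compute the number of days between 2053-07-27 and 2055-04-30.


From 2053-07-27 to 2055-04-30
2053-07-27: days before July = 31 + 28 + 31 + 30 + 31 + 30 = 181 (2053 is not a leap year); day of year = 181 + 27 = 208
2055-04-30: days before April = 31 + 28 + 31 = 90 (2055 is not a leap year); day of year = 90 + 30 = 120
Rest of 2053: 365 - 208 = 157
Full years 2054 (365): 365
Total = 157 + 365 + 120 = 642

642 days


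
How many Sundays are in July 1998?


July 1998 has 31 days
Anchor: Jan 1, 1998. With p = 1998 - 1 = 1997: (p + p//4 - p//100 + p//400) mod 7 = (1997 + 499 - 19 + 4) mod 7 = 2481 mod 7 = 3 -> Thursday (Mon=0 ... Sun=6)
Days before July (Jan-Jun): 181; July 1 index = (3 + 181) mod 7 = 2 -> Wednesday
First Sunday is July 5
Sundays: 5, 12, 19, 26

4 Sundays


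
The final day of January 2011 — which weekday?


January 2011 has 31 days
Anchor: Jan 1, 2011. With p = 2011 - 1 = 2010: (p + p//4 - p//100 + p//400) mod 7 = (2010 + 502 - 20 + 5) mod 7 = 2497 mod 7 = 5 -> Saturday (Mon=0 ... Sun=6)
January 1 is the anchor itself -> Saturday
Last day offset: 31 - 1 = 30 days
Weekday index = (5 + 30) mod 7 = 0

Monday, January 31


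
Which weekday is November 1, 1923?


Target: November 1, 1923
Anchor: Jan 1, 1923. With p = 1923 - 1 = 1922: (p + p//4 - p//100 + p//400) mod 7 = (1922 + 480 - 19 + 4) mod 7 = 2387 mod 7 = 0 -> Monday (Mon=0 ... Sun=6)
Days before November (Jan-Oct): 304 days
Weekday index = (0 + 304) mod 7 = 3

Thursday


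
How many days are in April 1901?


April 1901

30 days


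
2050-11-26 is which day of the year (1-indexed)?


Date: November 26, 2050
Days in months 1 through 10: 304
Plus 26 days in November

Day of year: 330


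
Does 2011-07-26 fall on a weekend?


Anchor: Jan 1, 2011. With p = 2011 - 1 = 2010: (p + p//4 - p//100 + p//400) mod 7 = (2010 + 502 - 20 + 5) mod 7 = 2497 mod 7 = 5 -> Saturday (Mon=0 ... Sun=6)
Day of year: 207; offset = 206
Weekday index = (5 + 206) mod 7 = 1 -> Tuesday
Weekend days: Saturday, Sunday

No


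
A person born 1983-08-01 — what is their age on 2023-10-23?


Birth: 1983-08-01
Reference: 2023-10-23
Year difference: 2023 - 1983 = 40

40 years old


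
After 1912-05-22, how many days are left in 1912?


Day of year: 143 of 366
Remaining = 366 - 143

223 days


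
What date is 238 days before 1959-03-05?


Start: 1959-03-05, subtract 238 days
Back 5 days from March 5 reaches February 28, 1959 -> 233 left
February 1959 has 28 days -> back to January 31, 1959 -> 205 left
January 1959 has 31 days -> back to December 31, 1958 -> 174 left
December 1958 has 31 days -> back to November 30, 1958 -> 143 left
November 1958 has 30 days -> back to October 31, 1958 -> 113 left
October 1958 has 31 days -> back to September 30, 1958 -> 82 left
September 1958 has 30 days -> back to August 31, 1958 -> 52 left
August 1958 has 31 days -> back to July 31, 1958 -> 21 left
July 1958: 31 - 21 = 10 -> lands on July 10

Result: 1958-07-10


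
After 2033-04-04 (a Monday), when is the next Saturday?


Current: Monday
Target: Saturday
Days ahead: 5

Next Saturday: 2033-04-09


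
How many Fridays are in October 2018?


October 2018 has 31 days
Anchor: Jan 1, 2018. With p = 2018 - 1 = 2017: (p + p//4 - p//100 + p//400) mod 7 = (2017 + 504 - 20 + 5) mod 7 = 2506 mod 7 = 0 -> Monday (Mon=0 ... Sun=6)
Days before October (Jan-Sep): 273; October 1 index = (0 + 273) mod 7 = 0 -> Monday
First Friday is October 5
Fridays: 5, 12, 19, 26

4 Fridays


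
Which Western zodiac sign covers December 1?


Date: December 1
Conventional tropical zodiac dates: Sagittarius from November 22 onward; Capricorn starts December 22
December 1 falls within the Sagittarius range

Sagittarius


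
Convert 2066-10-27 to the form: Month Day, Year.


ISO 2066-10-27 parses as year=2066, month=10, day=27
Month 10 -> October

October 27, 2066


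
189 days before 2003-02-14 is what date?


Start: 2003-02-14, subtract 189 days
Back 14 days from February 14 reaches January 31, 2003 -> 175 left
January 2003 has 31 days -> back to December 31, 2002 -> 144 left
December 2002 has 31 days -> back to November 30, 2002 -> 113 left
November 2002 has 30 days -> back to October 31, 2002 -> 83 left
October 2002 has 31 days -> back to September 30, 2002 -> 52 left
September 2002 has 30 days -> back to August 31, 2002 -> 22 left
August 2002: 31 - 22 = 9 -> lands on August 9

Result: 2002-08-09


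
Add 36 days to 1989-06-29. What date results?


Start: 1989-06-29, add 36 days
June 1989 has 30 days: 30 - 29 = 1 day to June 30 -> 35 left
July 1989 has 31 days -> 4 left
August 1989: 4 <= 31 -> lands on August 4

Result: 1989-08-04


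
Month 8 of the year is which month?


Month 8 of 12

August


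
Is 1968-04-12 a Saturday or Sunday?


Anchor: Jan 1, 1968. With p = 1968 - 1 = 1967: (p + p//4 - p//100 + p//400) mod 7 = (1967 + 491 - 19 + 4) mod 7 = 2443 mod 7 = 0 -> Monday (Mon=0 ... Sun=6)
Day of year: 103; offset = 102
Weekday index = (0 + 102) mod 7 = 4 -> Friday
Weekend days: Saturday, Sunday

No


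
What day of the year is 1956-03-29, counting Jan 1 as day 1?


Date: March 29, 1956
Days in months 1 through 2: 60
Plus 29 days in March

Day of year: 89


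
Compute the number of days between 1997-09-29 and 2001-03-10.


From 1997-09-29 to 2001-03-10
1997-09-29: days before September = 31 + 28 + 31 + 30 + 31 + 30 + 31 + 31 = 243 (1997 is not a leap year); day of year = 243 + 29 = 272
2001-03-10: days before March = 31 + 28 = 59 (2001 is not a leap year); day of year = 59 + 10 = 69
Rest of 1997: 365 - 272 = 93
Full years 1998 (365), 1999 (365), 2000 (366): 1096
Total = 93 + 1096 + 69 = 1258

1258 days


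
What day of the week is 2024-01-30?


Date: January 30, 2024
Anchor: Jan 1, 2024. With p = 2024 - 1 = 2023: (p + p//4 - p//100 + p//400) mod 7 = (2023 + 505 - 20 + 5) mod 7 = 2513 mod 7 = 0 -> Monday (Mon=0 ... Sun=6)
Days into year = 30 - 1 = 29
Weekday index = (0 + 29) mod 7 = 1

Day of the week: Tuesday


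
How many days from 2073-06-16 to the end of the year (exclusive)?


Day of year: 167 of 365
Remaining = 365 - 167

198 days


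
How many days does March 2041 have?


March 2041

31 days


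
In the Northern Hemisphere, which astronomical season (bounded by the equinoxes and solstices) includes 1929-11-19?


Date: November 19
Astronomical Autumn (approx.; exact equinox/solstice day varies by year): September 22 to December 20
November 19 falls within the Autumn window

Autumn


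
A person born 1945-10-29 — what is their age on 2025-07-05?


Birth: 1945-10-29
Reference: 2025-07-05
Year difference: 2025 - 1945 = 80
Birthday not yet reached in 2025, subtract 1

79 years old


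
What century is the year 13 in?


Century = (year - 1) // 100 + 1
= (13 - 1) // 100 + 1
= 12 // 100 + 1
= 0 + 1

1st century


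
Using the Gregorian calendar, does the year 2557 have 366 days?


Gregorian leap year rule: divisible by 4, but not by 100, unless also by 400.
2557 is not divisible by 4 -> not a leap year

No


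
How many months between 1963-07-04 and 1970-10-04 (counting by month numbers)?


From July 1963 to October 1970
7 years * 12 = 84 months, plus 3 months = 87

87 months


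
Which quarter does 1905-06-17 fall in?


Month: June (month 6)
Q1: Jan-Mar, Q2: Apr-Jun, Q3: Jul-Sep, Q4: Oct-Dec

Q2


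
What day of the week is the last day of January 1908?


January 1908 has 31 days
Anchor: Jan 1, 1908. With p = 1908 - 1 = 1907: (p + p//4 - p//100 + p//400) mod 7 = (1907 + 476 - 19 + 4) mod 7 = 2368 mod 7 = 2 -> Wednesday (Mon=0 ... Sun=6)
January 1 is the anchor itself -> Wednesday
Last day offset: 31 - 1 = 30 days
Weekday index = (2 + 30) mod 7 = 4

Friday, January 31


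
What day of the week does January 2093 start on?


Target: January 1, 2093
Anchor: Jan 1, 2093. With p = 2093 - 1 = 2092: (p + p//4 - p//100 + p//400) mod 7 = (2092 + 523 - 20 + 5) mod 7 = 2600 mod 7 = 3 -> Thursday (Mon=0 ... Sun=6)
Offset from anchor: 0 days
Weekday index = (3 + 0) mod 7 = 3

Thursday


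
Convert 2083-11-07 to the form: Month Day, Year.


ISO 2083-11-07 parses as year=2083, month=11, day=07
Month 11 -> November

November 7, 2083


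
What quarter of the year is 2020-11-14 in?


Month: November (month 11)
Q1: Jan-Mar, Q2: Apr-Jun, Q3: Jul-Sep, Q4: Oct-Dec

Q4


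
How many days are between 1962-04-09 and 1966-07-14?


From 1962-04-09 to 1966-07-14
1962-04-09: days before April = 31 + 28 + 31 = 90 (1962 is not a leap year); day of year = 90 + 9 = 99
1966-07-14: days before July = 31 + 28 + 31 + 30 + 31 + 30 = 181 (1966 is not a leap year); day of year = 181 + 14 = 195
Rest of 1962: 365 - 99 = 266
Full years 1963 (365), 1964 (366), 1965 (365): 1096
Total = 266 + 1096 + 195 = 1557

1557 days
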